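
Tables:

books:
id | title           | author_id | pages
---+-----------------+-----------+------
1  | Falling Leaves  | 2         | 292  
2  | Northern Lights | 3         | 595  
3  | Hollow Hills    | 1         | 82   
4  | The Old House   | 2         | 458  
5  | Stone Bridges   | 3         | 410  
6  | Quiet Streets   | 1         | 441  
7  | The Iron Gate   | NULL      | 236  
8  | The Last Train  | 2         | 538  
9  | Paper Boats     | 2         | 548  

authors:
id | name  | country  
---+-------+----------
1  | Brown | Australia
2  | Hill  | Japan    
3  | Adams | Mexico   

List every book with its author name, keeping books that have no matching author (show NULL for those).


LEFT JOIN keeps every row from books (the left table); where author_id has no match in authors, the author columns become NULL. Walk through each book:
  - book 1 (Falling Leaves): author_id=2 -> matches Hill
  - book 2 (Northern Lights): author_id=3 -> matches Adams
  - book 3 (Hollow Hills): author_id=1 -> matches Brown
  - book 4 (The Old House): author_id=2 -> matches Hill
  - book 5 (Stone Bridges): author_id=3 -> matches Adams
  - book 6 (Quiet Streets): author_id=1 -> matches Brown
  - book 7 (The Iron Gate): author_id=NULL, no match -> kept with NULL
  - book 8 (The Last Train): author_id=2 -> matches Hill
  - book 9 (Paper Boats): author_id=2 -> matches Hill
All 9 rows appear; 1 has NULL author.

SQL:
SELECT a.title, b.name AS author
FROM books a
LEFT JOIN authors b ON a.author_id = b.id

Result:
title           | author
----------------+-------
Falling Leaves  | Hill  
Northern Lights | Adams 
Hollow Hills    | Brown 
The Old House   | Hill  
Stone Bridges   | Adams 
Quiet Streets   | Brown 
The Iron Gate   | NULL  
The Last Train  | Hill  
Paper Boats     | Hill  


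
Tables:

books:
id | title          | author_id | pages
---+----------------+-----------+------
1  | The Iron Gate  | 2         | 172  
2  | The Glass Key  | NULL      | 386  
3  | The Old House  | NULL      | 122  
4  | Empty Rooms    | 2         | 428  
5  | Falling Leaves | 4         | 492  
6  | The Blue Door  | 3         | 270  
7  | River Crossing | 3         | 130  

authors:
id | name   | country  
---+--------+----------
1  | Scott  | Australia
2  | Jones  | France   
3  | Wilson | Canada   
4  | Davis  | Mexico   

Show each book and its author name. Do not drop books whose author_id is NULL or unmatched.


LEFT JOIN keeps every row from books (the left table); where author_id has no match in authors, the author columns become NULL. Walk through each book:
  - book 1 (The Iron Gate): author_id=2 -> matches Jones
  - book 2 (The Glass Key): author_id=NULL, no match -> kept with NULL
  - book 3 (The Old House): author_id=NULL, no match -> kept with NULL
  - book 4 (Empty Rooms): author_id=2 -> matches Jones
  - book 5 (Falling Leaves): author_id=4 -> matches Davis
  - book 6 (The Blue Door): author_id=3 -> matches Wilson
  - book 7 (River Crossing): author_id=3 -> matches Wilson
All 7 rows appear; 2 have NULL author.

SQL:
SELECT a.title, b.name AS author
FROM books a
LEFT JOIN authors b ON a.author_id = b.id

Result:
title          | author
---------------+-------
The Iron Gate  | Jones 
The Glass Key  | NULL  
The Old House  | NULL  
Empty Rooms    | Jones 
Falling Leaves | Davis 
The Blue Door  | Wilson
River Crossing | Wilson


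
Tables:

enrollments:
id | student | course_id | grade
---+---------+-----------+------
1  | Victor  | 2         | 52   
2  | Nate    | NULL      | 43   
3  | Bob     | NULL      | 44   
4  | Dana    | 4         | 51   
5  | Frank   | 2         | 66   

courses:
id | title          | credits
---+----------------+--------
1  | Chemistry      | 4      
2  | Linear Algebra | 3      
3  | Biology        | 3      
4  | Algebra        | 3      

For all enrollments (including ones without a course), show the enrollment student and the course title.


LEFT JOIN keeps every row from enrollments (the left table); where course_id has no match in courses, the course columns become NULL. Walk through each enrollment:
  - enrollment 1 (Victor): course_id=2 -> matches Linear Algebra
  - enrollment 2 (Nate): course_id=NULL, no match -> kept with NULL
  - enrollment 3 (Bob): course_id=NULL, no match -> kept with NULL
  - enrollment 4 (Dana): course_id=4 -> matches Algebra
  - enrollment 5 (Frank): course_id=2 -> matches Linear Algebra
All 5 rows appear; 2 have NULL course.

SQL:
SELECT a.student, b.title AS course
FROM enrollments a
LEFT JOIN courses b ON a.course_id = b.id

Result:
student | course        
--------+---------------
Victor  | Linear Algebra
Nate    | NULL          
Bob     | NULL          
Dana    | Algebra       
Frank   | Linear Algebra


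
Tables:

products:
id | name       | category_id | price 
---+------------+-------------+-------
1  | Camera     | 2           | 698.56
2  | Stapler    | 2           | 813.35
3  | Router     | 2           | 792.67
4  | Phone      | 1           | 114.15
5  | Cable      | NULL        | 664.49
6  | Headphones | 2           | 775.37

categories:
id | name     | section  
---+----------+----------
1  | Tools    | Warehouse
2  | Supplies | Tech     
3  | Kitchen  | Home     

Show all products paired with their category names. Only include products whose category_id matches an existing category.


INNER JOIN keeps only products rows whose category_id matches an id in categories. Walk through each product:
  - product 1 (Camera): category_id=2 -> matches Supplies
  - product 2 (Stapler): category_id=2 -> matches Supplies
  - product 3 (Router): category_id=2 -> matches Supplies
  - product 4 (Phone): category_id=1 -> matches Tools
  - product 5 (Cable): category_id=NULL, no match -> dropped
  - product 6 (Headphones): category_id=2 -> matches Supplies
So 1 of 6 rows is dropped.

SQL:
SELECT a.name, b.name AS category
FROM products a
INNER JOIN categories b ON a.category_id = b.id

Result:
name       | category
-----------+---------
Camera     | Supplies
Stapler    | Supplies
Router     | Supplies
Phone      | Tools   
Headphones | Supplies


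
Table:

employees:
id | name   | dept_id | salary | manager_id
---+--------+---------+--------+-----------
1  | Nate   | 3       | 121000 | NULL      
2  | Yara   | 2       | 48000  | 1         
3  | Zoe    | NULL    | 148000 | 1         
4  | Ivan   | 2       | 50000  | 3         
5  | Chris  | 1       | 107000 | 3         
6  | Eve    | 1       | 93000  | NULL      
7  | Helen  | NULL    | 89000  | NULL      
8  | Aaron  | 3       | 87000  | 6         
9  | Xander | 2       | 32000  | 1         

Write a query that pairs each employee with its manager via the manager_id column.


This is a self-join: employees is joined to a second copy of itself, matching each row's manager_id to another row's id. Use LEFT JOIN so rows with manager_id=NULL are kept.
  - employee 1 (Nate): manager_id=NULL -> NULL
  - employee 2 (Yara): manager_id=1 -> Nate
  - employee 3 (Zoe): manager_id=1 -> Nate
  - employee 4 (Ivan): manager_id=3 -> Zoe
  - employee 5 (Chris): manager_id=3 -> Zoe
  - employee 6 (Eve): manager_id=NULL -> NULL
  - employee 7 (Helen): manager_id=NULL -> NULL
  - employee 8 (Aaron): manager_id=6 -> Eve
  - employee 9 (Xander): manager_id=1 -> Nate

SQL:
SELECT a.name AS item, b.name AS manager
FROM employees a
LEFT JOIN employees b ON a.manager_id = b.id

Result:
item   | manager
-------+--------
Nate   | NULL   
Yara   | Nate   
Zoe    | Nate   
Ivan   | Zoe    
Chris  | Zoe    
Eve    | NULL   
Helen  | NULL   
Aaron  | Eve    
Xander | Nate   


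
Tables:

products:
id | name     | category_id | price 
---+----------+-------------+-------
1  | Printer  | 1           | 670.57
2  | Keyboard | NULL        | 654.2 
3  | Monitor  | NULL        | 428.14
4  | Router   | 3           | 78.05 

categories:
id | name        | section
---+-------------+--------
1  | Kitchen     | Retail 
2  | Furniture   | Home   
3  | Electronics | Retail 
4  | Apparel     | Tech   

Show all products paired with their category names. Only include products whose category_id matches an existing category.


INNER JOIN keeps only products rows whose category_id matches an id in categories. Walk through each product:
  - product 1 (Printer): category_id=1 -> matches Kitchen
  - product 2 (Keyboard): category_id=NULL, no match -> dropped
  - product 3 (Monitor): category_id=NULL, no match -> dropped
  - product 4 (Router): category_id=3 -> matches Electronics
So 2 of 4 rows are dropped.

SQL:
SELECT a.name, b.name AS category
FROM products a
INNER JOIN categories b ON a.category_id = b.id

Result:
name    | category   
--------+------------
Printer | Kitchen    
Router  | Electronics


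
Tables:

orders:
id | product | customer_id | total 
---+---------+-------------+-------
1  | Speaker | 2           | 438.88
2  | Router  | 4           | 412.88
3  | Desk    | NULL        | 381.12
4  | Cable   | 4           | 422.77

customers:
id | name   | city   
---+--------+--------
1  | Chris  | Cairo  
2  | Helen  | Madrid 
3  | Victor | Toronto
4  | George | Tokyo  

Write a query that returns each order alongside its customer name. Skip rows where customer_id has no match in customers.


INNER JOIN keeps only orders rows whose customer_id matches an id in customers. Walk through each order:
  - order 1 (Speaker): customer_id=2 -> matches Helen
  - order 2 (Router): customer_id=4 -> matches George
  - order 3 (Desk): customer_id=NULL, no match -> dropped
  - order 4 (Cable): customer_id=4 -> matches George
So 1 of 4 rows is dropped.

SQL:
SELECT a.product, b.name AS customer
FROM orders a
INNER JOIN customers b ON a.customer_id = b.id

Result:
product | customer
--------+---------
Speaker | Helen   
Router  | George  
Cable   | George  


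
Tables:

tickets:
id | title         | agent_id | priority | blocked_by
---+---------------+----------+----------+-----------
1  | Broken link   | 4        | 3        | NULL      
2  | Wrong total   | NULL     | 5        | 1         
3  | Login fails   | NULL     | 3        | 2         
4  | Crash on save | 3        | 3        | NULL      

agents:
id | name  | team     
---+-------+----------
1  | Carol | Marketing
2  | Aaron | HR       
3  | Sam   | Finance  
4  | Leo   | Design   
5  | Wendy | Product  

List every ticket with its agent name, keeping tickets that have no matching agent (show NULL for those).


LEFT JOIN keeps every row from tickets (the left table); where agent_id has no match in agents, the agent columns become NULL. Walk through each ticket:
  - ticket 1 (Broken link): agent_id=4 -> matches Leo
  - ticket 2 (Wrong total): agent_id=NULL, no match -> kept with NULL
  - ticket 3 (Login fails): agent_id=NULL, no match -> kept with NULL
  - ticket 4 (Crash on save): agent_id=3 -> matches Sam
All 4 rows appear; 2 have NULL agent.

SQL:
SELECT a.title, b.name AS agent
FROM tickets a
LEFT JOIN agents b ON a.agent_id = b.id

Result:
title         | agent
--------------+------
Broken link   | Leo  
Wrong total   | NULL 
Login fails   | NULL 
Crash on save | Sam  


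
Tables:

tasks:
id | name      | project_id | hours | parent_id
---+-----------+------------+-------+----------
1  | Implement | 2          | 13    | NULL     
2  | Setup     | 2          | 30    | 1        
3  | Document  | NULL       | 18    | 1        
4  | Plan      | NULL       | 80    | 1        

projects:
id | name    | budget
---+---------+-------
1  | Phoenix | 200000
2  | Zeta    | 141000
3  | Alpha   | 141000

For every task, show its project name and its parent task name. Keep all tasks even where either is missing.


Two LEFT JOINs from the same base table tasks: one to projects via project_id, one to tasks itself via parent_id. Both are LEFT so every task is preserved.
Match against projects:
  - task 1 (Implement): project_id=2 -> matches Zeta
  - task 2 (Setup): project_id=2 -> matches Zeta
  - task 3 (Document): project_id=NULL, no match -> kept with NULL
  - task 4 (Plan): project_id=NULL, no match -> kept with NULL
Match against tasks (self):
  - task 1 (Implement): parent_id=NULL -> NULL
  - task 2 (Setup): parent_id=1 -> Implement
  - task 3 (Document): parent_id=1 -> Implement
  - task 4 (Plan): parent_id=1 -> Implement

SQL:
SELECT a.name, b.name AS project, c.name AS parent
FROM tasks a
LEFT JOIN projects b ON a.project_id = b.id
LEFT JOIN tasks c ON a.parent_id = c.id

Result:
name      | project | parent   
----------+---------+----------
Implement | Zeta    | NULL     
Setup     | Zeta    | Implement
Document  | NULL    | Implement
Plan      | NULL    | Implement


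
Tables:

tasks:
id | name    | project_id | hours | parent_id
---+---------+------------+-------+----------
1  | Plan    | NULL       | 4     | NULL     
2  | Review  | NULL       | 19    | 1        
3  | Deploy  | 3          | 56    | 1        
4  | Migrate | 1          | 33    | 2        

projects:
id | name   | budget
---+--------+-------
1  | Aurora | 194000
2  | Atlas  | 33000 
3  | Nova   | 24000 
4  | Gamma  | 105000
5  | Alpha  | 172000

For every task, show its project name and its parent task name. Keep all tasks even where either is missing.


Two LEFT JOINs from the same base table tasks: one to projects via project_id, one to tasks itself via parent_id. Both are LEFT so every task is preserved.
Match against projects:
  - task 1 (Plan): project_id=NULL, no match -> kept with NULL
  - task 2 (Review): project_id=NULL, no match -> kept with NULL
  - task 3 (Deploy): project_id=3 -> matches Nova
  - task 4 (Migrate): project_id=1 -> matches Aurora
Match against tasks (self):
  - task 1 (Plan): parent_id=NULL -> NULL
  - task 2 (Review): parent_id=1 -> Plan
  - task 3 (Deploy): parent_id=1 -> Plan
  - task 4 (Migrate): parent_id=2 -> Review

SQL:
SELECT a.name, b.name AS project, c.name AS parent
FROM tasks a
LEFT JOIN projects b ON a.project_id = b.id
LEFT JOIN tasks c ON a.parent_id = c.id

Result:
name    | project | parent
--------+---------+-------
Plan    | NULL    | NULL  
Review  | NULL    | Plan  
Deploy  | Nova    | Plan  
Migrate | Aurora  | Review


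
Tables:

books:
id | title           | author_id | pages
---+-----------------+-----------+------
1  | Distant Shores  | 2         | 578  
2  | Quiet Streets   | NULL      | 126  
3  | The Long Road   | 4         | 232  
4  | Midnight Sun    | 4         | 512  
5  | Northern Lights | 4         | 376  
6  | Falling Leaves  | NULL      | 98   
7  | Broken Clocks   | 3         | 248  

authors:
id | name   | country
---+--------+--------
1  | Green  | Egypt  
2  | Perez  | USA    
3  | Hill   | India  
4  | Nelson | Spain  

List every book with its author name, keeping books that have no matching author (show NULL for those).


LEFT JOIN keeps every row from books (the left table); where author_id has no match in authors, the author columns become NULL. Walk through each book:
  - book 1 (Distant Shores): author_id=2 -> matches Perez
  - book 2 (Quiet Streets): author_id=NULL, no match -> kept with NULL
  - book 3 (The Long Road): author_id=4 -> matches Nelson
  - book 4 (Midnight Sun): author_id=4 -> matches Nelson
  - book 5 (Northern Lights): author_id=4 -> matches Nelson
  - book 6 (Falling Leaves): author_id=NULL, no match -> kept with NULL
  - book 7 (Broken Clocks): author_id=3 -> matches Hill
All 7 rows appear; 2 have NULL author.

SQL:
SELECT a.title, b.name AS author
FROM books a
LEFT JOIN authors b ON a.author_id = b.id

Result:
title           | author
----------------+-------
Distant Shores  | Perez 
Quiet Streets   | NULL  
The Long Road   | Nelson
Midnight Sun    | Nelson
Northern Lights | Nelson
Falling Leaves  | NULL  
Broken Clocks   | Hill  


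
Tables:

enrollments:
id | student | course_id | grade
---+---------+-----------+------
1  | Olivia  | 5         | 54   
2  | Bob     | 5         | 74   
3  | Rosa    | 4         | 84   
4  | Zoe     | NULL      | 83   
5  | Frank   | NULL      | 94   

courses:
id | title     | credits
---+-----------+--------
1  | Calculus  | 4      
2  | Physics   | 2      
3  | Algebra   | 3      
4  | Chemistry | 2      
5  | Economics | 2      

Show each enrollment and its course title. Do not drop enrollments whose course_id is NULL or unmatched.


LEFT JOIN keeps every row from enrollments (the left table); where course_id has no match in courses, the course columns become NULL. Walk through each enrollment:
  - enrollment 1 (Olivia): course_id=5 -> matches Economics
  - enrollment 2 (Bob): course_id=5 -> matches Economics
  - enrollment 3 (Rosa): course_id=4 -> matches Chemistry
  - enrollment 4 (Zoe): course_id=NULL, no match -> kept with NULL
  - enrollment 5 (Frank): course_id=NULL, no match -> kept with NULL
All 5 rows appear; 2 have NULL course.

SQL:
SELECT a.student, b.title AS course
FROM enrollments a
LEFT JOIN courses b ON a.course_id = b.id

Result:
student | course   
--------+----------
Olivia  | Economics
Bob     | Economics
Rosa    | Chemistry
Zoe     | NULL     
Frank   | NULL     


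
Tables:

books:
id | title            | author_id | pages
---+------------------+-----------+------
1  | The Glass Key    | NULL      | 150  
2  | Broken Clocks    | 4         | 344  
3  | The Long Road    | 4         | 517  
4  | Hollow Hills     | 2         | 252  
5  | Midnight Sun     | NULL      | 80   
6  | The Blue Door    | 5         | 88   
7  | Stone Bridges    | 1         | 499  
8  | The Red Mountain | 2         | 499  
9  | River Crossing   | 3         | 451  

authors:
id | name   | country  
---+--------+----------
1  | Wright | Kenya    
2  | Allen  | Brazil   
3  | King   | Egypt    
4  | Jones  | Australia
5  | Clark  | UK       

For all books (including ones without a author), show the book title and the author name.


LEFT JOIN keeps every row from books (the left table); where author_id has no match in authors, the author columns become NULL. Walk through each book:
  - book 1 (The Glass Key): author_id=NULL, no match -> kept with NULL
  - book 2 (Broken Clocks): author_id=4 -> matches Jones
  - book 3 (The Long Road): author_id=4 -> matches Jones
  - book 4 (Hollow Hills): author_id=2 -> matches Allen
  - book 5 (Midnight Sun): author_id=NULL, no match -> kept with NULL
  - book 6 (The Blue Door): author_id=5 -> matches Clark
  - book 7 (Stone Bridges): author_id=1 -> matches Wright
  - book 8 (The Red Mountain): author_id=2 -> matches Allen
  - book 9 (River Crossing): author_id=3 -> matches King
All 9 rows appear; 2 have NULL author.

SQL:
SELECT a.title, b.name AS author
FROM books a
LEFT JOIN authors b ON a.author_id = b.id

Result:
title            | author
-----------------+-------
The Glass Key    | NULL  
Broken Clocks    | Jones 
The Long Road    | Jones 
Hollow Hills     | Allen 
Midnight Sun     | NULL  
The Blue Door    | Clark 
Stone Bridges    | Wright
The Red Mountain | Allen 
River Crossing   | King  


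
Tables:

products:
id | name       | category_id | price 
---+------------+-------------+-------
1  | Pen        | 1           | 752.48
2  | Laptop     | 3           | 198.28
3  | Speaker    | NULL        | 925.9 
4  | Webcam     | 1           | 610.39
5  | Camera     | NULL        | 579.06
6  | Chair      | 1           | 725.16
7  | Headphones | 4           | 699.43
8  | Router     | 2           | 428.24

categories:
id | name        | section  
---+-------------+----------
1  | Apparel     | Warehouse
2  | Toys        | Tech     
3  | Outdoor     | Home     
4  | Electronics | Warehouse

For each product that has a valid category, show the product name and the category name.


INNER JOIN keeps only products rows whose category_id matches an id in categories. Walk through each product:
  - product 1 (Pen): category_id=1 -> matches Apparel
  - product 2 (Laptop): category_id=3 -> matches Outdoor
  - product 3 (Speaker): category_id=NULL, no match -> dropped
  - product 4 (Webcam): category_id=1 -> matches Apparel
  - product 5 (Camera): category_id=NULL, no match -> dropped
  - product 6 (Chair): category_id=1 -> matches Apparel
  - product 7 (Headphones): category_id=4 -> matches Electronics
  - product 8 (Router): category_id=2 -> matches Toys
So 2 of 8 rows are dropped.

SQL:
SELECT a.name, b.name AS category
FROM products a
INNER JOIN categories b ON a.category_id = b.id

Result:
name       | category   
-----------+------------
Pen        | Apparel    
Laptop     | Outdoor    
Webcam     | Apparel    
Chair      | Apparel    
Headphones | Electronics
Router     | Toys       


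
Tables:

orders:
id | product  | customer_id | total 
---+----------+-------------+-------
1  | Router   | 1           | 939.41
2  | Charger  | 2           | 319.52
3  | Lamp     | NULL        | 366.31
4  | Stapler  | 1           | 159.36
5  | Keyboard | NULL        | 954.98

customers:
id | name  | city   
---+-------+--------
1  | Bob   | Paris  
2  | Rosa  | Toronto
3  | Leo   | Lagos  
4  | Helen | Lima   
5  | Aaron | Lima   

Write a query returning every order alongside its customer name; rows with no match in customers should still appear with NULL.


LEFT JOIN keeps every row from orders (the left table); where customer_id has no match in customers, the customer columns become NULL. Walk through each order:
  - order 1 (Router): customer_id=1 -> matches Bob
  - order 2 (Charger): customer_id=2 -> matches Rosa
  - order 3 (Lamp): customer_id=NULL, no match -> kept with NULL
  - order 4 (Stapler): customer_id=1 -> matches Bob
  - order 5 (Keyboard): customer_id=NULL, no match -> kept with NULL
All 5 rows appear; 2 have NULL customer.

SQL:
SELECT a.product, b.name AS customer
FROM orders a
LEFT JOIN customers b ON a.customer_id = b.id

Result:
product  | customer
---------+---------
Router   | Bob     
Charger  | Rosa    
Lamp     | NULL    
Stapler  | Bob     
Keyboard | NULL    


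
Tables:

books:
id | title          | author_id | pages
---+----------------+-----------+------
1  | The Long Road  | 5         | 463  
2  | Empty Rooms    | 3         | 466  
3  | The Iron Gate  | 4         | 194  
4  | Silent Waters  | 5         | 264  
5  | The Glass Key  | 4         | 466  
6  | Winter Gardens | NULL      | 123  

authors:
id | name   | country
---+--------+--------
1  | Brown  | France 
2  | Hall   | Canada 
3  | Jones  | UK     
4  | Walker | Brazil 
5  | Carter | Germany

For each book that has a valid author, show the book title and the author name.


INNER JOIN keeps only books rows whose author_id matches an id in authors. Walk through each book:
  - book 1 (The Long Road): author_id=5 -> matches Carter
  - book 2 (Empty Rooms): author_id=3 -> matches Jones
  - book 3 (The Iron Gate): author_id=4 -> matches Walker
  - book 4 (Silent Waters): author_id=5 -> matches Carter
  - book 5 (The Glass Key): author_id=4 -> matches Walker
  - book 6 (Winter Gardens): author_id=NULL, no match -> dropped
So 1 of 6 rows is dropped.

SQL:
SELECT a.title, b.name AS author
FROM books a
INNER JOIN authors b ON a.author_id = b.id

Result:
title         | author
--------------+-------
The Long Road | Carter
Empty Rooms   | Jones 
The Iron Gate | Walker
Silent Waters | Carter
The Glass Key | Walker


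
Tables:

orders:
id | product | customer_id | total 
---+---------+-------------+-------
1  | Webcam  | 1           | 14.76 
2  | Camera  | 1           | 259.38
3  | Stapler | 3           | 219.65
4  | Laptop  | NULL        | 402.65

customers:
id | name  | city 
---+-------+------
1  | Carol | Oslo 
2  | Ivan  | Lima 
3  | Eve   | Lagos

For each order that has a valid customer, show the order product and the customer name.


INNER JOIN keeps only orders rows whose customer_id matches an id in customers. Walk through each order:
  - order 1 (Webcam): customer_id=1 -> matches Carol
  - order 2 (Camera): customer_id=1 -> matches Carol
  - order 3 (Stapler): customer_id=3 -> matches Eve
  - order 4 (Laptop): customer_id=NULL, no match -> dropped
So 1 of 4 rows is dropped.

SQL:
SELECT a.product, b.name AS customer
FROM orders a
INNER JOIN customers b ON a.customer_id = b.id

Result:
product | customer
--------+---------
Webcam  | Carol   
Camera  | Carol   
Stapler | Eve     


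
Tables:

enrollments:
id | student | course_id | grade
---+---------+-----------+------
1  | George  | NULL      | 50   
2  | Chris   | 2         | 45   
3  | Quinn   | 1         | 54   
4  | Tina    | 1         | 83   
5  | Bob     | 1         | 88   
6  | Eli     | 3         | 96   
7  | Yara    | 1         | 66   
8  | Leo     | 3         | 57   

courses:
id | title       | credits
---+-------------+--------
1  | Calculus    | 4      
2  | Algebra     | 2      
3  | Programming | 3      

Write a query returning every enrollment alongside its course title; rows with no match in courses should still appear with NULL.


LEFT JOIN keeps every row from enrollments (the left table); where course_id has no match in courses, the course columns become NULL. Walk through each enrollment:
  - enrollment 1 (George): course_id=NULL, no match -> kept with NULL
  - enrollment 2 (Chris): course_id=2 -> matches Algebra
  - enrollment 3 (Quinn): course_id=1 -> matches Calculus
  - enrollment 4 (Tina): course_id=1 -> matches Calculus
  - enrollment 5 (Bob): course_id=1 -> matches Calculus
  - enrollment 6 (Eli): course_id=3 -> matches Programming
  - enrollment 7 (Yara): course_id=1 -> matches Calculus
  - enrollment 8 (Leo): course_id=3 -> matches Programming
All 8 rows appear; 1 has NULL course.

SQL:
SELECT a.student, b.title AS course
FROM enrollments a
LEFT JOIN courses b ON a.course_id = b.id

Result:
student | course     
--------+------------
George  | NULL       
Chris   | Algebra    
Quinn   | Calculus   
Tina    | Calculus   
Bob     | Calculus   
Eli     | Programming
Yara    | Calculus   
Leo     | Programming


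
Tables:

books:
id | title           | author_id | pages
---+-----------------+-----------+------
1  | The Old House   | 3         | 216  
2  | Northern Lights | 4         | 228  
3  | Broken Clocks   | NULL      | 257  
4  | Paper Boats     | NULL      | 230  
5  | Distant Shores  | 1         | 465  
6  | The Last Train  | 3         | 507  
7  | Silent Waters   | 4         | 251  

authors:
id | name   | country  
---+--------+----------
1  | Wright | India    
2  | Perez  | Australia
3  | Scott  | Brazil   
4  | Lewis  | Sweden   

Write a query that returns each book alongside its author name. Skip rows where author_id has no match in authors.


INNER JOIN keeps only books rows whose author_id matches an id in authors. Walk through each book:
  - book 1 (The Old House): author_id=3 -> matches Scott
  - book 2 (Northern Lights): author_id=4 -> matches Lewis
  - book 3 (Broken Clocks): author_id=NULL, no match -> dropped
  - book 4 (Paper Boats): author_id=NULL, no match -> dropped
  - book 5 (Distant Shores): author_id=1 -> matches Wright
  - book 6 (The Last Train): author_id=3 -> matches Scott
  - book 7 (Silent Waters): author_id=4 -> matches Lewis
So 2 of 7 rows are dropped.

SQL:
SELECT a.title, b.name AS author
FROM books a
INNER JOIN authors b ON a.author_id = b.id

Result:
title           | author
----------------+-------
The Old House   | Scott 
Northern Lights | Lewis 
Distant Shores  | Wright
The Last Train  | Scott 
Silent Waters   | Lewis 


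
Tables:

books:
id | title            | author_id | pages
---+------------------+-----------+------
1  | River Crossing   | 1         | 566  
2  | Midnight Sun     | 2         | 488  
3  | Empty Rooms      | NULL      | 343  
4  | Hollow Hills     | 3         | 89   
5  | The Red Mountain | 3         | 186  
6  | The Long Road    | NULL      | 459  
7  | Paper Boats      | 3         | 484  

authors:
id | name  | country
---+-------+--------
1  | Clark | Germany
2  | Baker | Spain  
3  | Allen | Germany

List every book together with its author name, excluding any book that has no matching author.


INNER JOIN keeps only books rows whose author_id matches an id in authors. Walk through each book:
  - book 1 (River Crossing): author_id=1 -> matches Clark
  - book 2 (Midnight Sun): author_id=2 -> matches Baker
  - book 3 (Empty Rooms): author_id=NULL, no match -> dropped
  - book 4 (Hollow Hills): author_id=3 -> matches Allen
  - book 5 (The Red Mountain): author_id=3 -> matches Allen
  - book 6 (The Long Road): author_id=NULL, no match -> dropped
  - book 7 (Paper Boats): author_id=3 -> matches Allen
So 2 of 7 rows are dropped.

SQL:
SELECT a.title, b.name AS author
FROM books a
INNER JOIN authors b ON a.author_id = b.id

Result:
title            | author
-----------------+-------
River Crossing   | Clark 
Midnight Sun     | Baker 
Hollow Hills     | Allen 
The Red Mountain | Allen 
Paper Boats      | Allen 


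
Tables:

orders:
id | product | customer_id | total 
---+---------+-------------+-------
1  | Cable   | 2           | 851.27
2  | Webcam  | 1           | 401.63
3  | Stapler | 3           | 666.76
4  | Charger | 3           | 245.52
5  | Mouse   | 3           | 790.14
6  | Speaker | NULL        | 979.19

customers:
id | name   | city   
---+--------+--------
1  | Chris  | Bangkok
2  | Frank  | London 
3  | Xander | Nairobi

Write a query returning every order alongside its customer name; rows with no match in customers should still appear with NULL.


LEFT JOIN keeps every row from orders (the left table); where customer_id has no match in customers, the customer columns become NULL. Walk through each order:
  - order 1 (Cable): customer_id=2 -> matches Frank
  - order 2 (Webcam): customer_id=1 -> matches Chris
  - order 3 (Stapler): customer_id=3 -> matches Xander
  - order 4 (Charger): customer_id=3 -> matches Xander
  - order 5 (Mouse): customer_id=3 -> matches Xander
  - order 6 (Speaker): customer_id=NULL, no match -> kept with NULL
All 6 rows appear; 1 has NULL customer.

SQL:
SELECT a.product, b.name AS customer
FROM orders a
LEFT JOIN customers b ON a.customer_id = b.id

Result:
product | customer
--------+---------
Cable   | Frank   
Webcam  | Chris   
Stapler | Xander  
Charger | Xander  
Mouse   | Xander  
Speaker | NULL    


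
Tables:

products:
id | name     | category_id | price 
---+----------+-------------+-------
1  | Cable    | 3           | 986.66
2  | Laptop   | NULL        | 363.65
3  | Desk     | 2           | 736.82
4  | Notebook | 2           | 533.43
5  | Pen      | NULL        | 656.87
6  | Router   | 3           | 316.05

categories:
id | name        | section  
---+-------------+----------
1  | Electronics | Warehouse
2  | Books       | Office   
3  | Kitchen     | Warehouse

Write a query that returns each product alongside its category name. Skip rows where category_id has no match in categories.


INNER JOIN keeps only products rows whose category_id matches an id in categories. Walk through each product:
  - product 1 (Cable): category_id=3 -> matches Kitchen
  - product 2 (Laptop): category_id=NULL, no match -> dropped
  - product 3 (Desk): category_id=2 -> matches Books
  - product 4 (Notebook): category_id=2 -> matches Books
  - product 5 (Pen): category_id=NULL, no match -> dropped
  - product 6 (Router): category_id=3 -> matches Kitchen
So 2 of 6 rows are dropped.

SQL:
SELECT a.name, b.name AS category
FROM products a
INNER JOIN categories b ON a.category_id = b.id

Result:
name     | category
---------+---------
Cable    | Kitchen 
Desk     | Books   
Notebook | Books   
Router   | Kitchen 


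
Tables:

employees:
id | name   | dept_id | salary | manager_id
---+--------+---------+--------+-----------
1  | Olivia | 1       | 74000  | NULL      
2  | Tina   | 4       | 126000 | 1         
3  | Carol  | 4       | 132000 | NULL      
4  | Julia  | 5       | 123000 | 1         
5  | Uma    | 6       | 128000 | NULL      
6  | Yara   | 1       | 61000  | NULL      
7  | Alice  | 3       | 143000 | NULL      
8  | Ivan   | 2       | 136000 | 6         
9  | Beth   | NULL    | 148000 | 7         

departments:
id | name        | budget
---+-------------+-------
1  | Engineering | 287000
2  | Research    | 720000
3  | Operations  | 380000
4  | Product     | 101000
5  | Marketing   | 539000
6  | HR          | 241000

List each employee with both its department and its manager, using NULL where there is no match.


Two LEFT JOINs from the same base table employees: one to departments via dept_id, one to employees itself via manager_id. Both are LEFT so every employee is preserved.
Match against departments:
  - employee 1 (Olivia): dept_id=1 -> matches Engineering
  - employee 2 (Tina): dept_id=4 -> matches Product
  - employee 3 (Carol): dept_id=4 -> matches Product
  - employee 4 (Julia): dept_id=5 -> matches Marketing
  - employee 5 (Uma): dept_id=6 -> matches HR
  - employee 6 (Yara): dept_id=1 -> matches Engineering
  - employee 7 (Alice): dept_id=3 -> matches Operations
  - employee 8 (Ivan): dept_id=2 -> matches Research
  - employee 9 (Beth): dept_id=NULL, no match -> kept with NULL
Match against employees (self):
  - employee 1 (Olivia): manager_id=NULL -> NULL
  - employee 2 (Tina): manager_id=1 -> Olivia
  - employee 3 (Carol): manager_id=NULL -> NULL
  - employee 4 (Julia): manager_id=1 -> Olivia
  - employee 5 (Uma): manager_id=NULL -> NULL
  - employee 6 (Yara): manager_id=NULL -> NULL
  - employee 7 (Alice): manager_id=NULL -> NULL
  - employee 8 (Ivan): manager_id=6 -> Yara
  - employee 9 (Beth): manager_id=7 -> Alice

SQL:
SELECT a.name, b.name AS department, c.name AS manager
FROM employees a
LEFT JOIN departments b ON a.dept_id = b.id
LEFT JOIN employees c ON a.manager_id = c.id

Result:
name   | department  | manager
-------+-------------+--------
Olivia | Engineering | NULL   
Tina   | Product     | Olivia 
Carol  | Product     | NULL   
Julia  | Marketing   | Olivia 
Uma    | HR          | NULL   
Yara   | Engineering | NULL   
Alice  | Operations  | NULL   
Ivan   | Research    | Yara   
Beth   | NULL        | Alice  


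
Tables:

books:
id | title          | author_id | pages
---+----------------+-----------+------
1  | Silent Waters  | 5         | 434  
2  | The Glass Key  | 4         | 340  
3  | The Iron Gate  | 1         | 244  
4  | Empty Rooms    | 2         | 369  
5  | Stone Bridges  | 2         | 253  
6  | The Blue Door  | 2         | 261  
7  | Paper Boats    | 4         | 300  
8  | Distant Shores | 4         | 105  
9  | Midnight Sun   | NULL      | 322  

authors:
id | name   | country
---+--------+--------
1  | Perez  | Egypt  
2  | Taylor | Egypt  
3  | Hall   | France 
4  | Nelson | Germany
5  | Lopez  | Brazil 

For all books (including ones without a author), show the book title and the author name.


LEFT JOIN keeps every row from books (the left table); where author_id has no match in authors, the author columns become NULL. Walk through each book:
  - book 1 (Silent Waters): author_id=5 -> matches Lopez
  - book 2 (The Glass Key): author_id=4 -> matches Nelson
  - book 3 (The Iron Gate): author_id=1 -> matches Perez
  - book 4 (Empty Rooms): author_id=2 -> matches Taylor
  - book 5 (Stone Bridges): author_id=2 -> matches Taylor
  - book 6 (The Blue Door): author_id=2 -> matches Taylor
  - book 7 (Paper Boats): author_id=4 -> matches Nelson
  - book 8 (Distant Shores): author_id=4 -> matches Nelson
  - book 9 (Midnight Sun): author_id=NULL, no match -> kept with NULL
All 9 rows appear; 1 has NULL author.

SQL:
SELECT a.title, b.name AS author
FROM books a
LEFT JOIN authors b ON a.author_id = b.id

Result:
title          | author
---------------+-------
Silent Waters  | Lopez 
The Glass Key  | Nelson
The Iron Gate  | Perez 
Empty Rooms    | Taylor
Stone Bridges  | Taylor
The Blue Door  | Taylor
Paper Boats    | Nelson
Distant Shores | Nelson
Midnight Sun   | NULL  


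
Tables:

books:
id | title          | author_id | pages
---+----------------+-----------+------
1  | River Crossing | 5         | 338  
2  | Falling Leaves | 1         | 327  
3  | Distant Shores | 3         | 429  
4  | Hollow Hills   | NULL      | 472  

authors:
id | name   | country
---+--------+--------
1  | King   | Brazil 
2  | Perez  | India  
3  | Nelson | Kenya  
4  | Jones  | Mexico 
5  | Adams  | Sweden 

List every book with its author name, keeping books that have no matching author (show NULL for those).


LEFT JOIN keeps every row from books (the left table); where author_id has no match in authors, the author columns become NULL. Walk through each book:
  - book 1 (River Crossing): author_id=5 -> matches Adams
  - book 2 (Falling Leaves): author_id=1 -> matches King
  - book 3 (Distant Shores): author_id=3 -> matches Nelson
  - book 4 (Hollow Hills): author_id=NULL, no match -> kept with NULL
All 4 rows appear; 1 has NULL author.

SQL:
SELECT a.title, b.name AS author
FROM books a
LEFT JOIN authors b ON a.author_id = b.id

Result:
title          | author
---------------+-------
River Crossing | Adams 
Falling Leaves | King  
Distant Shores | Nelson
Hollow Hills   | NULL  


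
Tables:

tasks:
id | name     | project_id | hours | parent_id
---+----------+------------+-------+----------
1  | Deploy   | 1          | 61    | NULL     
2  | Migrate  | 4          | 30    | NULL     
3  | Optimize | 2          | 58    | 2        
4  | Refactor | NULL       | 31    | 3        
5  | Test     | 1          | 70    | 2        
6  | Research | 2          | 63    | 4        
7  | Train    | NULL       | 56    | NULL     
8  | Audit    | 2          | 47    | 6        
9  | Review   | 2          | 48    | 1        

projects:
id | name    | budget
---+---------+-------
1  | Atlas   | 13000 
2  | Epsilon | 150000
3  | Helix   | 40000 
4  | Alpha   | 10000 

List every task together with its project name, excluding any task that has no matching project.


INNER JOIN keeps only tasks rows whose project_id matches an id in projects. Walk through each task:
  - task 1 (Deploy): project_id=1 -> matches Atlas
  - task 2 (Migrate): project_id=4 -> matches Alpha
  - task 3 (Optimize): project_id=2 -> matches Epsilon
  - task 4 (Refactor): project_id=NULL, no match -> dropped
  - task 5 (Test): project_id=1 -> matches Atlas
  - task 6 (Research): project_id=2 -> matches Epsilon
  - task 7 (Train): project_id=NULL, no match -> dropped
  - task 8 (Audit): project_id=2 -> matches Epsilon
  - task 9 (Review): project_id=2 -> matches Epsilon
So 2 of 9 rows are dropped.

SQL:
SELECT a.name, b.name AS project
FROM tasks a
INNER JOIN projects b ON a.project_id = b.id

Result:
name     | project
---------+--------
Deploy   | Atlas  
Migrate  | Alpha  
Optimize | Epsilon
Test     | Atlas  
Research | Epsilon
Audit    | Epsilon
Review   | Epsilon


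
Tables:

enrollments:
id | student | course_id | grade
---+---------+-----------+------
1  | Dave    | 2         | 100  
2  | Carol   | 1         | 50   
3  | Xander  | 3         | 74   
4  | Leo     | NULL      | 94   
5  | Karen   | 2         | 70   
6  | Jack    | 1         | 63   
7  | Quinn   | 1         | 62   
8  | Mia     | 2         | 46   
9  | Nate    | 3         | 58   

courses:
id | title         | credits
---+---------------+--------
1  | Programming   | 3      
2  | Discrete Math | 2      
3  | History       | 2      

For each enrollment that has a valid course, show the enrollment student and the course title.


INNER JOIN keeps only enrollments rows whose course_id matches an id in courses. Walk through each enrollment:
  - enrollment 1 (Dave): course_id=2 -> matches Discrete Math
  - enrollment 2 (Carol): course_id=1 -> matches Programming
  - enrollment 3 (Xander): course_id=3 -> matches History
  - enrollment 4 (Leo): course_id=NULL, no match -> dropped
  - enrollment 5 (Karen): course_id=2 -> matches Discrete Math
  - enrollment 6 (Jack): course_id=1 -> matches Programming
  - enrollment 7 (Quinn): course_id=1 -> matches Programming
  - enrollment 8 (Mia): course_id=2 -> matches Discrete Math
  - enrollment 9 (Nate): course_id=3 -> matches History
So 1 of 9 rows is dropped.

SQL:
SELECT a.student, b.title AS course
FROM enrollments a
INNER JOIN courses b ON a.course_id = b.id

Result:
student | course       
--------+--------------
Dave    | Discrete Math
Carol   | Programming  
Xander  | History      
Karen   | Discrete Math
Jack    | Programming  
Quinn   | Programming  
Mia     | Discrete Math
Nate    | History      


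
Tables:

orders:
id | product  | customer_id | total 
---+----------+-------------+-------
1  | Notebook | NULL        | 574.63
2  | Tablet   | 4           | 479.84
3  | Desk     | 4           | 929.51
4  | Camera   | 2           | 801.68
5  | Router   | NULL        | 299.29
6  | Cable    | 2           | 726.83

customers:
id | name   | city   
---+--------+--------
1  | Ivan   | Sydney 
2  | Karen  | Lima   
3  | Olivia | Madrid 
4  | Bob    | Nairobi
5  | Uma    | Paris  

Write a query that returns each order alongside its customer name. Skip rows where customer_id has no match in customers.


INNER JOIN keeps only orders rows whose customer_id matches an id in customers. Walk through each order:
  - order 1 (Notebook): customer_id=NULL, no match -> dropped
  - order 2 (Tablet): customer_id=4 -> matches Bob
  - order 3 (Desk): customer_id=4 -> matches Bob
  - order 4 (Camera): customer_id=2 -> matches Karen
  - order 5 (Router): customer_id=NULL, no match -> dropped
  - order 6 (Cable): customer_id=2 -> matches Karen
So 2 of 6 rows are dropped.

SQL:
SELECT a.product, b.name AS customer
FROM orders a
INNER JOIN customers b ON a.customer_id = b.id

Result:
product | customer
--------+---------
Tablet  | Bob     
Desk    | Bob     
Camera  | Karen   
Cable   | Karen   
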